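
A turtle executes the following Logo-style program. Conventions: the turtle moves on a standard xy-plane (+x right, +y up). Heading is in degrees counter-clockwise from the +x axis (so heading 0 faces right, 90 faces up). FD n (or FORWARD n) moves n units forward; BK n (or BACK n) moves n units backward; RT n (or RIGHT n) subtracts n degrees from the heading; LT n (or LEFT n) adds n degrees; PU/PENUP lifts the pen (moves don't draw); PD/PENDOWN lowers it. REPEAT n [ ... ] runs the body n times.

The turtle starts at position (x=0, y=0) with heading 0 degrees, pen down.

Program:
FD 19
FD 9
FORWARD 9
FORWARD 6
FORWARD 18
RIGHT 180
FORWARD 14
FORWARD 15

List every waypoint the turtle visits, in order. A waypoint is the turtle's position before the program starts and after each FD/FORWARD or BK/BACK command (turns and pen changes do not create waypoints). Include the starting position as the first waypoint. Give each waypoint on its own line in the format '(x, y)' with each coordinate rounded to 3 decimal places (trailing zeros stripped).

Executing turtle program step by step:
Start: pos=(0,0), heading=0, pen down
FD 19: (0,0) -> (19,0) [heading=0, draw]
FD 9: (19,0) -> (28,0) [heading=0, draw]
FD 9: (28,0) -> (37,0) [heading=0, draw]
FD 6: (37,0) -> (43,0) [heading=0, draw]
FD 18: (43,0) -> (61,0) [heading=0, draw]
RT 180: heading 0 -> 180
FD 14: (61,0) -> (47,0) [heading=180, draw]
FD 15: (47,0) -> (32,0) [heading=180, draw]
Final: pos=(32,0), heading=180, 7 segment(s) drawn
Waypoints (8 total):
(0, 0)
(19, 0)
(28, 0)
(37, 0)
(43, 0)
(61, 0)
(47, 0)
(32, 0)

Answer: (0, 0)
(19, 0)
(28, 0)
(37, 0)
(43, 0)
(61, 0)
(47, 0)
(32, 0)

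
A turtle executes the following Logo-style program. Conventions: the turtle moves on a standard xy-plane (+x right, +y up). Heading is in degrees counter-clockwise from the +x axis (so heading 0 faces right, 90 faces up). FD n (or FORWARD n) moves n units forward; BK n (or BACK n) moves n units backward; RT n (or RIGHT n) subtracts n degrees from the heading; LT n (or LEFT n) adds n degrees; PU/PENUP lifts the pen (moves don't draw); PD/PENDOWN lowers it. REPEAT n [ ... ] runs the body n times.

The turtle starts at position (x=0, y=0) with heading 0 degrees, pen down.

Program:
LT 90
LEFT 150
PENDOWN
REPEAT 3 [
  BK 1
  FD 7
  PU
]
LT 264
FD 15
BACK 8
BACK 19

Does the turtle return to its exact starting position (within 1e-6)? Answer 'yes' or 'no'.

Executing turtle program step by step:
Start: pos=(0,0), heading=0, pen down
LT 90: heading 0 -> 90
LT 150: heading 90 -> 240
PD: pen down
REPEAT 3 [
  -- iteration 1/3 --
  BK 1: (0,0) -> (0.5,0.866) [heading=240, draw]
  FD 7: (0.5,0.866) -> (-3,-5.196) [heading=240, draw]
  PU: pen up
  -- iteration 2/3 --
  BK 1: (-3,-5.196) -> (-2.5,-4.33) [heading=240, move]
  FD 7: (-2.5,-4.33) -> (-6,-10.392) [heading=240, move]
  PU: pen up
  -- iteration 3/3 --
  BK 1: (-6,-10.392) -> (-5.5,-9.526) [heading=240, move]
  FD 7: (-5.5,-9.526) -> (-9,-15.588) [heading=240, move]
  PU: pen up
]
LT 264: heading 240 -> 144
FD 15: (-9,-15.588) -> (-21.135,-6.772) [heading=144, move]
BK 8: (-21.135,-6.772) -> (-14.663,-11.474) [heading=144, move]
BK 19: (-14.663,-11.474) -> (0.708,-22.642) [heading=144, move]
Final: pos=(0.708,-22.642), heading=144, 2 segment(s) drawn

Start position: (0, 0)
Final position: (0.708, -22.642)
Distance = 22.653; >= 1e-6 -> NOT closed

Answer: no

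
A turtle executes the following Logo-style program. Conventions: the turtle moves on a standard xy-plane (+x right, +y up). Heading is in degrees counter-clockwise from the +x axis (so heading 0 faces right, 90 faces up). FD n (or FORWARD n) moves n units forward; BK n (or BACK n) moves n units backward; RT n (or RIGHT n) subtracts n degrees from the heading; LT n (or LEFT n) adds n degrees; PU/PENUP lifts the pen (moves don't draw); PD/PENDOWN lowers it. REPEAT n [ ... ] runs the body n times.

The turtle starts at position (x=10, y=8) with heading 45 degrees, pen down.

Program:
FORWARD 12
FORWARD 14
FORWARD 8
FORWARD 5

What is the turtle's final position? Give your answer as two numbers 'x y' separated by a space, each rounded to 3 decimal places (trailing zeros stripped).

Answer: 37.577 35.577

Derivation:
Executing turtle program step by step:
Start: pos=(10,8), heading=45, pen down
FD 12: (10,8) -> (18.485,16.485) [heading=45, draw]
FD 14: (18.485,16.485) -> (28.385,26.385) [heading=45, draw]
FD 8: (28.385,26.385) -> (34.042,32.042) [heading=45, draw]
FD 5: (34.042,32.042) -> (37.577,35.577) [heading=45, draw]
Final: pos=(37.577,35.577), heading=45, 4 segment(s) drawn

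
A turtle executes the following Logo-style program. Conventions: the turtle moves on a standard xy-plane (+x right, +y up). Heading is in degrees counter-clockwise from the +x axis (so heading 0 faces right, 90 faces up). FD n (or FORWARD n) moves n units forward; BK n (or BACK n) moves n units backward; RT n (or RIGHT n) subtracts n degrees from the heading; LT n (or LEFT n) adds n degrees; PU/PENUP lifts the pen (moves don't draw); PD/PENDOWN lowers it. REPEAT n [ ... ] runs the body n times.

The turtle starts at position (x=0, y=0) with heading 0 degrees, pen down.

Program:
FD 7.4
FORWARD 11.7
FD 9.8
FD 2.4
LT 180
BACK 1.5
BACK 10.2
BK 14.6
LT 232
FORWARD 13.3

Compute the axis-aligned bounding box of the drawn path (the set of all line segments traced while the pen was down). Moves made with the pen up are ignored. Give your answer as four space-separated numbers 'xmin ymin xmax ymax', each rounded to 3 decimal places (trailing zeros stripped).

Executing turtle program step by step:
Start: pos=(0,0), heading=0, pen down
FD 7.4: (0,0) -> (7.4,0) [heading=0, draw]
FD 11.7: (7.4,0) -> (19.1,0) [heading=0, draw]
FD 9.8: (19.1,0) -> (28.9,0) [heading=0, draw]
FD 2.4: (28.9,0) -> (31.3,0) [heading=0, draw]
LT 180: heading 0 -> 180
BK 1.5: (31.3,0) -> (32.8,0) [heading=180, draw]
BK 10.2: (32.8,0) -> (43,0) [heading=180, draw]
BK 14.6: (43,0) -> (57.6,0) [heading=180, draw]
LT 232: heading 180 -> 52
FD 13.3: (57.6,0) -> (65.788,10.481) [heading=52, draw]
Final: pos=(65.788,10.481), heading=52, 8 segment(s) drawn

Segment endpoints: x in {0, 7.4, 19.1, 28.9, 31.3, 32.8, 43, 57.6, 65.788}, y in {0, 0, 0, 0, 10.481}
xmin=0, ymin=0, xmax=65.788, ymax=10.481

Answer: 0 0 65.788 10.481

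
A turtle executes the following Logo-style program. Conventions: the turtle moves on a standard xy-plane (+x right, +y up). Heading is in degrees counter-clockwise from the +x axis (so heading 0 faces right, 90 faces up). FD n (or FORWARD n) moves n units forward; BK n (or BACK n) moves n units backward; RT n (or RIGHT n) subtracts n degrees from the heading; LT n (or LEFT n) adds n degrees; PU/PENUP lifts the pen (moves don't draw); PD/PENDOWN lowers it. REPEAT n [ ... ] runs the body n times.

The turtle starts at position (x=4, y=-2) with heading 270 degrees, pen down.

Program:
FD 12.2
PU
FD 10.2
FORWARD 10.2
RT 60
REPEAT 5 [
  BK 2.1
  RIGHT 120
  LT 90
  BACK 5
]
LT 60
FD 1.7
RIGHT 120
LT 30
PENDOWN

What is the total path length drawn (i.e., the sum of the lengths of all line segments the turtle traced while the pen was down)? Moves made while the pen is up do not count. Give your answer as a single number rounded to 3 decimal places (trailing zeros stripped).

Answer: 12.2

Derivation:
Executing turtle program step by step:
Start: pos=(4,-2), heading=270, pen down
FD 12.2: (4,-2) -> (4,-14.2) [heading=270, draw]
PU: pen up
FD 10.2: (4,-14.2) -> (4,-24.4) [heading=270, move]
FD 10.2: (4,-24.4) -> (4,-34.6) [heading=270, move]
RT 60: heading 270 -> 210
REPEAT 5 [
  -- iteration 1/5 --
  BK 2.1: (4,-34.6) -> (5.819,-33.55) [heading=210, move]
  RT 120: heading 210 -> 90
  LT 90: heading 90 -> 180
  BK 5: (5.819,-33.55) -> (10.819,-33.55) [heading=180, move]
  -- iteration 2/5 --
  BK 2.1: (10.819,-33.55) -> (12.919,-33.55) [heading=180, move]
  RT 120: heading 180 -> 60
  LT 90: heading 60 -> 150
  BK 5: (12.919,-33.55) -> (17.249,-36.05) [heading=150, move]
  -- iteration 3/5 --
  BK 2.1: (17.249,-36.05) -> (19.067,-37.1) [heading=150, move]
  RT 120: heading 150 -> 30
  LT 90: heading 30 -> 120
  BK 5: (19.067,-37.1) -> (21.567,-41.43) [heading=120, move]
  -- iteration 4/5 --
  BK 2.1: (21.567,-41.43) -> (22.617,-43.249) [heading=120, move]
  RT 120: heading 120 -> 0
  LT 90: heading 0 -> 90
  BK 5: (22.617,-43.249) -> (22.617,-48.249) [heading=90, move]
  -- iteration 5/5 --
  BK 2.1: (22.617,-48.249) -> (22.617,-50.349) [heading=90, move]
  RT 120: heading 90 -> 330
  LT 90: heading 330 -> 60
  BK 5: (22.617,-50.349) -> (20.117,-54.679) [heading=60, move]
]
LT 60: heading 60 -> 120
FD 1.7: (20.117,-54.679) -> (19.267,-53.207) [heading=120, move]
RT 120: heading 120 -> 0
LT 30: heading 0 -> 30
PD: pen down
Final: pos=(19.267,-53.207), heading=30, 1 segment(s) drawn

Segment lengths:
  seg 1: (4,-2) -> (4,-14.2), length = 12.2
Total = 12.2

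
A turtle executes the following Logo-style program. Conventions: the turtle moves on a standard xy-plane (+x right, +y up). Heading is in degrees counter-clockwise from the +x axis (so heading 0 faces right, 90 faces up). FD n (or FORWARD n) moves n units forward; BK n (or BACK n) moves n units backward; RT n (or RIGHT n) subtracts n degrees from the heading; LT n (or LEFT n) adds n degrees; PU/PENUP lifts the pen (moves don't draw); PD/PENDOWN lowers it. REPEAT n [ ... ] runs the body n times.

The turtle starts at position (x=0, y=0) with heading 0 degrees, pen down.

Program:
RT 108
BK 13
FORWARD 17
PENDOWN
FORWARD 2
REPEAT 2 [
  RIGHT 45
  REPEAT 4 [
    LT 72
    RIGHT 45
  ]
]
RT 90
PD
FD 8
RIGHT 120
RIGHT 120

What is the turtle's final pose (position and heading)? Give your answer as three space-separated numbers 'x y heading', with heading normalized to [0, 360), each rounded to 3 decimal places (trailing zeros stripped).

Answer: 0.618 -13.315 48

Derivation:
Executing turtle program step by step:
Start: pos=(0,0), heading=0, pen down
RT 108: heading 0 -> 252
BK 13: (0,0) -> (4.017,12.364) [heading=252, draw]
FD 17: (4.017,12.364) -> (-1.236,-3.804) [heading=252, draw]
PD: pen down
FD 2: (-1.236,-3.804) -> (-1.854,-5.706) [heading=252, draw]
REPEAT 2 [
  -- iteration 1/2 --
  RT 45: heading 252 -> 207
  REPEAT 4 [
    -- iteration 1/4 --
    LT 72: heading 207 -> 279
    RT 45: heading 279 -> 234
    -- iteration 2/4 --
    LT 72: heading 234 -> 306
    RT 45: heading 306 -> 261
    -- iteration 3/4 --
    LT 72: heading 261 -> 333
    RT 45: heading 333 -> 288
    -- iteration 4/4 --
    LT 72: heading 288 -> 0
    RT 45: heading 0 -> 315
  ]
  -- iteration 2/2 --
  RT 45: heading 315 -> 270
  REPEAT 4 [
    -- iteration 1/4 --
    LT 72: heading 270 -> 342
    RT 45: heading 342 -> 297
    -- iteration 2/4 --
    LT 72: heading 297 -> 9
    RT 45: heading 9 -> 324
    -- iteration 3/4 --
    LT 72: heading 324 -> 36
    RT 45: heading 36 -> 351
    -- iteration 4/4 --
    LT 72: heading 351 -> 63
    RT 45: heading 63 -> 18
  ]
]
RT 90: heading 18 -> 288
PD: pen down
FD 8: (-1.854,-5.706) -> (0.618,-13.315) [heading=288, draw]
RT 120: heading 288 -> 168
RT 120: heading 168 -> 48
Final: pos=(0.618,-13.315), heading=48, 4 segment(s) drawn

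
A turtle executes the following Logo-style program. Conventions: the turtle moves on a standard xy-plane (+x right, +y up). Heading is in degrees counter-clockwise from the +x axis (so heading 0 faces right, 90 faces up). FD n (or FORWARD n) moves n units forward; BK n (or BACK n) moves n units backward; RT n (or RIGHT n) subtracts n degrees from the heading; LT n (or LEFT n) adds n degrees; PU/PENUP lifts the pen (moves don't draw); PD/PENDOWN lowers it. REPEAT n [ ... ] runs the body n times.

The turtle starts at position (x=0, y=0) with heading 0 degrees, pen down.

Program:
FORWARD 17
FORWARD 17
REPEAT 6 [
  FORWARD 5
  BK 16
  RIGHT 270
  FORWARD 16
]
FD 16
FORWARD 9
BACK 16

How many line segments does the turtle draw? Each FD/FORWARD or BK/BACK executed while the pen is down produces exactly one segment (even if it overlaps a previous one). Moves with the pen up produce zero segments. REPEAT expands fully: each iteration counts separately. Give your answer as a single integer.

Answer: 23

Derivation:
Executing turtle program step by step:
Start: pos=(0,0), heading=0, pen down
FD 17: (0,0) -> (17,0) [heading=0, draw]
FD 17: (17,0) -> (34,0) [heading=0, draw]
REPEAT 6 [
  -- iteration 1/6 --
  FD 5: (34,0) -> (39,0) [heading=0, draw]
  BK 16: (39,0) -> (23,0) [heading=0, draw]
  RT 270: heading 0 -> 90
  FD 16: (23,0) -> (23,16) [heading=90, draw]
  -- iteration 2/6 --
  FD 5: (23,16) -> (23,21) [heading=90, draw]
  BK 16: (23,21) -> (23,5) [heading=90, draw]
  RT 270: heading 90 -> 180
  FD 16: (23,5) -> (7,5) [heading=180, draw]
  -- iteration 3/6 --
  FD 5: (7,5) -> (2,5) [heading=180, draw]
  BK 16: (2,5) -> (18,5) [heading=180, draw]
  RT 270: heading 180 -> 270
  FD 16: (18,5) -> (18,-11) [heading=270, draw]
  -- iteration 4/6 --
  FD 5: (18,-11) -> (18,-16) [heading=270, draw]
  BK 16: (18,-16) -> (18,0) [heading=270, draw]
  RT 270: heading 270 -> 0
  FD 16: (18,0) -> (34,0) [heading=0, draw]
  -- iteration 5/6 --
  FD 5: (34,0) -> (39,0) [heading=0, draw]
  BK 16: (39,0) -> (23,0) [heading=0, draw]
  RT 270: heading 0 -> 90
  FD 16: (23,0) -> (23,16) [heading=90, draw]
  -- iteration 6/6 --
  FD 5: (23,16) -> (23,21) [heading=90, draw]
  BK 16: (23,21) -> (23,5) [heading=90, draw]
  RT 270: heading 90 -> 180
  FD 16: (23,5) -> (7,5) [heading=180, draw]
]
FD 16: (7,5) -> (-9,5) [heading=180, draw]
FD 9: (-9,5) -> (-18,5) [heading=180, draw]
BK 16: (-18,5) -> (-2,5) [heading=180, draw]
Final: pos=(-2,5), heading=180, 23 segment(s) drawn
Segments drawn: 23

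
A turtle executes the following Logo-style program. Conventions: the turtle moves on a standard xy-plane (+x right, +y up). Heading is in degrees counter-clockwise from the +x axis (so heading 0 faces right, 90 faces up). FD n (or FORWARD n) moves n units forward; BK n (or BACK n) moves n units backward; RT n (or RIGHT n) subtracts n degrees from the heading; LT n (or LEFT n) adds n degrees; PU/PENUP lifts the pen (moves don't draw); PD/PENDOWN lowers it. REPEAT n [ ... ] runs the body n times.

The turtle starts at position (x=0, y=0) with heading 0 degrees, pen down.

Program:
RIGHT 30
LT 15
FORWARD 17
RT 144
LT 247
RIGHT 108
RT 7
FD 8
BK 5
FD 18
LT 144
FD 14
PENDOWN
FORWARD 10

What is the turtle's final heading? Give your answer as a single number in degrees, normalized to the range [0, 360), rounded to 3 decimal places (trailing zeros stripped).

Answer: 117

Derivation:
Executing turtle program step by step:
Start: pos=(0,0), heading=0, pen down
RT 30: heading 0 -> 330
LT 15: heading 330 -> 345
FD 17: (0,0) -> (16.421,-4.4) [heading=345, draw]
RT 144: heading 345 -> 201
LT 247: heading 201 -> 88
RT 108: heading 88 -> 340
RT 7: heading 340 -> 333
FD 8: (16.421,-4.4) -> (23.549,-8.032) [heading=333, draw]
BK 5: (23.549,-8.032) -> (19.094,-5.762) [heading=333, draw]
FD 18: (19.094,-5.762) -> (35.132,-13.934) [heading=333, draw]
LT 144: heading 333 -> 117
FD 14: (35.132,-13.934) -> (28.776,-1.46) [heading=117, draw]
PD: pen down
FD 10: (28.776,-1.46) -> (24.236,7.45) [heading=117, draw]
Final: pos=(24.236,7.45), heading=117, 6 segment(s) drawn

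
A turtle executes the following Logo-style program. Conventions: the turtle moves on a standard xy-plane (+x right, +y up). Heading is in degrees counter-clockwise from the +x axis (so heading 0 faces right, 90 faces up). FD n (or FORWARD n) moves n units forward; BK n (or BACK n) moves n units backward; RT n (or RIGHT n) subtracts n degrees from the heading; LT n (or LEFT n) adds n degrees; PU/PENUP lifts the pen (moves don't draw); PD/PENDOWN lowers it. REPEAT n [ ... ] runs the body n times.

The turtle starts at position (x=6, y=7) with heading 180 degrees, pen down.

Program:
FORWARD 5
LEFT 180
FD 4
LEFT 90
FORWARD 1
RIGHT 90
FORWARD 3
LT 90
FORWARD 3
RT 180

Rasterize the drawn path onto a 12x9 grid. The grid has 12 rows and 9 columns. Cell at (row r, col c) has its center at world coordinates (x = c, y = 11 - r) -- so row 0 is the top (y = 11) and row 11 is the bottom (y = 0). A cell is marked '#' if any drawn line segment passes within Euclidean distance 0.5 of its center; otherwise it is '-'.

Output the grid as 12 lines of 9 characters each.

Answer: --------#
--------#
--------#
-----####
-######--
---------
---------
---------
---------
---------
---------
---------

Derivation:
Segment 0: (6,7) -> (1,7)
Segment 1: (1,7) -> (5,7)
Segment 2: (5,7) -> (5,8)
Segment 3: (5,8) -> (8,8)
Segment 4: (8,8) -> (8,11)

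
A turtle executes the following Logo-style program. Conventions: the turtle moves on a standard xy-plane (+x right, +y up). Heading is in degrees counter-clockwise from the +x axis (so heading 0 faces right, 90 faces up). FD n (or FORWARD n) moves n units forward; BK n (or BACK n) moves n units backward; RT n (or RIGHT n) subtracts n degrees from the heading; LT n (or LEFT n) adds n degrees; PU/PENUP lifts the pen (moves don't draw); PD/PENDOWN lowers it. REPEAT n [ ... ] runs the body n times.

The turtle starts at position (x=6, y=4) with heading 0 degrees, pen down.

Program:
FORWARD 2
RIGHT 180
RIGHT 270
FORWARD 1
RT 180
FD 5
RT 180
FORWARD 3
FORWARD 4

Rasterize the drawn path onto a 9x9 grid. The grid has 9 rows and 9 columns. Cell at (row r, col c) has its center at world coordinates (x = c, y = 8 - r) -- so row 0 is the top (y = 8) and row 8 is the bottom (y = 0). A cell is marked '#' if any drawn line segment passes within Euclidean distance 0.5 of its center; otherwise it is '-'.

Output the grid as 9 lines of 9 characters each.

Segment 0: (6,4) -> (8,4)
Segment 1: (8,4) -> (8,3)
Segment 2: (8,3) -> (8,8)
Segment 3: (8,8) -> (8,5)
Segment 4: (8,5) -> (8,1)

Answer: --------#
--------#
--------#
--------#
------###
--------#
--------#
--------#
---------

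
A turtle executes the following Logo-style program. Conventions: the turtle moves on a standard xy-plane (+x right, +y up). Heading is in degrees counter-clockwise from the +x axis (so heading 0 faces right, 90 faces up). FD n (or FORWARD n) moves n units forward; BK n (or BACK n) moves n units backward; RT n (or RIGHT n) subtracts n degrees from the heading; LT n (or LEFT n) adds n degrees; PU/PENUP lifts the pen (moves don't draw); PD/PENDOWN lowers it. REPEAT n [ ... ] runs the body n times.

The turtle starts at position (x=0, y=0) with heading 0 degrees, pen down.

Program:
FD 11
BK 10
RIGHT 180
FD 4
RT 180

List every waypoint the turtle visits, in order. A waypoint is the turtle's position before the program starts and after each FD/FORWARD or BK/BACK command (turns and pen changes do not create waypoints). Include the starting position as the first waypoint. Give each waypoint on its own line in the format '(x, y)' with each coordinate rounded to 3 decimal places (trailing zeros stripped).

Answer: (0, 0)
(11, 0)
(1, 0)
(-3, 0)

Derivation:
Executing turtle program step by step:
Start: pos=(0,0), heading=0, pen down
FD 11: (0,0) -> (11,0) [heading=0, draw]
BK 10: (11,0) -> (1,0) [heading=0, draw]
RT 180: heading 0 -> 180
FD 4: (1,0) -> (-3,0) [heading=180, draw]
RT 180: heading 180 -> 0
Final: pos=(-3,0), heading=0, 3 segment(s) drawn
Waypoints (4 total):
(0, 0)
(11, 0)
(1, 0)
(-3, 0)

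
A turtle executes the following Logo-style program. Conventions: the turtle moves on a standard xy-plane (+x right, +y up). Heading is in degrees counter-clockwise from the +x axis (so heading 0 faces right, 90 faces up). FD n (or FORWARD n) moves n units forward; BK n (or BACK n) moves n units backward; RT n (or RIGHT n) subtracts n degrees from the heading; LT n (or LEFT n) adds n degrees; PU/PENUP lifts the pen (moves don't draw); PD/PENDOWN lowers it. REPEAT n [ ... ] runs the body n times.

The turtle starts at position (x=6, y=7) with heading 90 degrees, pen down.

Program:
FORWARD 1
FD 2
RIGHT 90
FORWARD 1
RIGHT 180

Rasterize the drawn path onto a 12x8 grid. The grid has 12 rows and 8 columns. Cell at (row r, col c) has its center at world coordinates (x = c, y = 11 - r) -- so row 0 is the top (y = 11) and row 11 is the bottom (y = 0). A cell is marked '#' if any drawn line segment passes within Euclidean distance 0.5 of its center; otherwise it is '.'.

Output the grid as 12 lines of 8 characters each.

Answer: ........
......##
......#.
......#.
......#.
........
........
........
........
........
........
........

Derivation:
Segment 0: (6,7) -> (6,8)
Segment 1: (6,8) -> (6,10)
Segment 2: (6,10) -> (7,10)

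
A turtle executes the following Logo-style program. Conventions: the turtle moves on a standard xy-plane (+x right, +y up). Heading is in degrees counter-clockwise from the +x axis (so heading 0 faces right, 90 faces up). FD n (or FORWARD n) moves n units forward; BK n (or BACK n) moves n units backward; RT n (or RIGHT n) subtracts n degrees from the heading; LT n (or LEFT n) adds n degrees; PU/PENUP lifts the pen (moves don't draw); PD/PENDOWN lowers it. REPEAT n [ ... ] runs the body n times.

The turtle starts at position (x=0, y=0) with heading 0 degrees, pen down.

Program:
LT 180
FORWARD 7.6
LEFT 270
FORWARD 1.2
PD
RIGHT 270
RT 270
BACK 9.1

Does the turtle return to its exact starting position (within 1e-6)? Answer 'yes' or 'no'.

Answer: no

Derivation:
Executing turtle program step by step:
Start: pos=(0,0), heading=0, pen down
LT 180: heading 0 -> 180
FD 7.6: (0,0) -> (-7.6,0) [heading=180, draw]
LT 270: heading 180 -> 90
FD 1.2: (-7.6,0) -> (-7.6,1.2) [heading=90, draw]
PD: pen down
RT 270: heading 90 -> 180
RT 270: heading 180 -> 270
BK 9.1: (-7.6,1.2) -> (-7.6,10.3) [heading=270, draw]
Final: pos=(-7.6,10.3), heading=270, 3 segment(s) drawn

Start position: (0, 0)
Final position: (-7.6, 10.3)
Distance = 12.8; >= 1e-6 -> NOT closed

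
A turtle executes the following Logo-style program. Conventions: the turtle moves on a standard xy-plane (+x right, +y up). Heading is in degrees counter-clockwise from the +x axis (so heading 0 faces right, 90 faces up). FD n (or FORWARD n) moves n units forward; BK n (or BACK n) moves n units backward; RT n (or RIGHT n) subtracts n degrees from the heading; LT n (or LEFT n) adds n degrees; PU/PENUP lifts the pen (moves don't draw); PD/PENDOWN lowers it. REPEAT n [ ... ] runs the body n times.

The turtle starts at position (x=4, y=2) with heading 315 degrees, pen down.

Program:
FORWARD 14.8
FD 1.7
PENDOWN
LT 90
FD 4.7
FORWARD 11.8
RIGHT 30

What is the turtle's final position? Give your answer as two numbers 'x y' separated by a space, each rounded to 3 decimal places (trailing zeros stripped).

Executing turtle program step by step:
Start: pos=(4,2), heading=315, pen down
FD 14.8: (4,2) -> (14.465,-8.465) [heading=315, draw]
FD 1.7: (14.465,-8.465) -> (15.667,-9.667) [heading=315, draw]
PD: pen down
LT 90: heading 315 -> 45
FD 4.7: (15.667,-9.667) -> (18.991,-6.344) [heading=45, draw]
FD 11.8: (18.991,-6.344) -> (27.335,2) [heading=45, draw]
RT 30: heading 45 -> 15
Final: pos=(27.335,2), heading=15, 4 segment(s) drawn

Answer: 27.335 2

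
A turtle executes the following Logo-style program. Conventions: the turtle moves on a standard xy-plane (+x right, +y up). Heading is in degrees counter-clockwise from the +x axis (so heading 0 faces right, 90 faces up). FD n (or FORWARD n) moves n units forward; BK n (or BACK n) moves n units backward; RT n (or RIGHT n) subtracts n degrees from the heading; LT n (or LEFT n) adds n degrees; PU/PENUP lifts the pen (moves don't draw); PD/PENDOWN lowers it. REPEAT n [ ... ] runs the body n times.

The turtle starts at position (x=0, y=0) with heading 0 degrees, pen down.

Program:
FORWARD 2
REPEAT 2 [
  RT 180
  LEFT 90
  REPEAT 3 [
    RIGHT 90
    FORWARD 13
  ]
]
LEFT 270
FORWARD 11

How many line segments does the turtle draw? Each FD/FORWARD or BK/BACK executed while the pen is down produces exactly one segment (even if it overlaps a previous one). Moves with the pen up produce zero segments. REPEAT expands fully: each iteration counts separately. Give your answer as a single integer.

Answer: 8

Derivation:
Executing turtle program step by step:
Start: pos=(0,0), heading=0, pen down
FD 2: (0,0) -> (2,0) [heading=0, draw]
REPEAT 2 [
  -- iteration 1/2 --
  RT 180: heading 0 -> 180
  LT 90: heading 180 -> 270
  REPEAT 3 [
    -- iteration 1/3 --
    RT 90: heading 270 -> 180
    FD 13: (2,0) -> (-11,0) [heading=180, draw]
    -- iteration 2/3 --
    RT 90: heading 180 -> 90
    FD 13: (-11,0) -> (-11,13) [heading=90, draw]
    -- iteration 3/3 --
    RT 90: heading 90 -> 0
    FD 13: (-11,13) -> (2,13) [heading=0, draw]
  ]
  -- iteration 2/2 --
  RT 180: heading 0 -> 180
  LT 90: heading 180 -> 270
  REPEAT 3 [
    -- iteration 1/3 --
    RT 90: heading 270 -> 180
    FD 13: (2,13) -> (-11,13) [heading=180, draw]
    -- iteration 2/3 --
    RT 90: heading 180 -> 90
    FD 13: (-11,13) -> (-11,26) [heading=90, draw]
    -- iteration 3/3 --
    RT 90: heading 90 -> 0
    FD 13: (-11,26) -> (2,26) [heading=0, draw]
  ]
]
LT 270: heading 0 -> 270
FD 11: (2,26) -> (2,15) [heading=270, draw]
Final: pos=(2,15), heading=270, 8 segment(s) drawn
Segments drawn: 8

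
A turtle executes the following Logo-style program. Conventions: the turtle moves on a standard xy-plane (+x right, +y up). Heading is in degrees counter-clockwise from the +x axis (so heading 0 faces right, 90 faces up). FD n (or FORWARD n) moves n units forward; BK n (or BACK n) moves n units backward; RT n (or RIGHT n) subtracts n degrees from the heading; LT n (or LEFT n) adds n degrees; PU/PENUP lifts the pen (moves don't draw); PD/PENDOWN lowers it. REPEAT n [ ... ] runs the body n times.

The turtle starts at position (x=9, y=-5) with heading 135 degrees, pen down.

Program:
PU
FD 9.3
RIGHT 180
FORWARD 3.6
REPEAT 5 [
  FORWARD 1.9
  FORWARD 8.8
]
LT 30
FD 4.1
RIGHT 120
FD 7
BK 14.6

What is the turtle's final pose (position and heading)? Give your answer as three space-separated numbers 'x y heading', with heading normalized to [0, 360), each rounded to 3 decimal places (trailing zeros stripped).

Executing turtle program step by step:
Start: pos=(9,-5), heading=135, pen down
PU: pen up
FD 9.3: (9,-5) -> (2.424,1.576) [heading=135, move]
RT 180: heading 135 -> 315
FD 3.6: (2.424,1.576) -> (4.969,-0.969) [heading=315, move]
REPEAT 5 [
  -- iteration 1/5 --
  FD 1.9: (4.969,-0.969) -> (6.313,-2.313) [heading=315, move]
  FD 8.8: (6.313,-2.313) -> (12.536,-8.536) [heading=315, move]
  -- iteration 2/5 --
  FD 1.9: (12.536,-8.536) -> (13.879,-9.879) [heading=315, move]
  FD 8.8: (13.879,-9.879) -> (20.102,-16.102) [heading=315, move]
  -- iteration 3/5 --
  FD 1.9: (20.102,-16.102) -> (21.445,-17.445) [heading=315, move]
  FD 8.8: (21.445,-17.445) -> (27.668,-23.668) [heading=315, move]
  -- iteration 4/5 --
  FD 1.9: (27.668,-23.668) -> (29.011,-25.011) [heading=315, move]
  FD 8.8: (29.011,-25.011) -> (35.234,-31.234) [heading=315, move]
  -- iteration 5/5 --
  FD 1.9: (35.234,-31.234) -> (36.577,-32.577) [heading=315, move]
  FD 8.8: (36.577,-32.577) -> (42.8,-38.8) [heading=315, move]
]
LT 30: heading 315 -> 345
FD 4.1: (42.8,-38.8) -> (46.76,-39.861) [heading=345, move]
RT 120: heading 345 -> 225
FD 7: (46.76,-39.861) -> (41.81,-44.811) [heading=225, move]
BK 14.6: (41.81,-44.811) -> (52.134,-34.487) [heading=225, move]
Final: pos=(52.134,-34.487), heading=225, 0 segment(s) drawn

Answer: 52.134 -34.487 225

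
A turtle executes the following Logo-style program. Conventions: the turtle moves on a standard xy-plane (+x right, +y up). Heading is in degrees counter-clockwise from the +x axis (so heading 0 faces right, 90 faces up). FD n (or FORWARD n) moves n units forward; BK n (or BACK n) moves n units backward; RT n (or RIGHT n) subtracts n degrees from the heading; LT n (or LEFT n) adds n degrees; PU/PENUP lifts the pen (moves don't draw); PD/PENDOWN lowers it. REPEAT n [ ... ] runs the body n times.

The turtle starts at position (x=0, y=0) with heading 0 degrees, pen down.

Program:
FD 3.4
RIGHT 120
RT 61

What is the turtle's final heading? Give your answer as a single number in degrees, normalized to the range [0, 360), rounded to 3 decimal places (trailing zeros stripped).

Executing turtle program step by step:
Start: pos=(0,0), heading=0, pen down
FD 3.4: (0,0) -> (3.4,0) [heading=0, draw]
RT 120: heading 0 -> 240
RT 61: heading 240 -> 179
Final: pos=(3.4,0), heading=179, 1 segment(s) drawn

Answer: 179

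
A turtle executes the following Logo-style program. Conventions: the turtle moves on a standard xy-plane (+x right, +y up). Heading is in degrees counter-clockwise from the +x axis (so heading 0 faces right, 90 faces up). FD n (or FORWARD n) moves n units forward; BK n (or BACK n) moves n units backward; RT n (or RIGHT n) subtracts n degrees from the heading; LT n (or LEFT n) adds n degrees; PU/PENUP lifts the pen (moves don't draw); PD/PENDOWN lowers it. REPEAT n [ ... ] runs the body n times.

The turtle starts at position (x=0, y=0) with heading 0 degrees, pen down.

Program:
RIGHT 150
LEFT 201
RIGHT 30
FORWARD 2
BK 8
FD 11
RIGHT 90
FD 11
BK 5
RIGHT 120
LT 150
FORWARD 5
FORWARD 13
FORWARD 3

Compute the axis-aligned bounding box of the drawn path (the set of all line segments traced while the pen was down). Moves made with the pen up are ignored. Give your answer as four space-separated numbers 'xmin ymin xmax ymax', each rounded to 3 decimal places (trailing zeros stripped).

Executing turtle program step by step:
Start: pos=(0,0), heading=0, pen down
RT 150: heading 0 -> 210
LT 201: heading 210 -> 51
RT 30: heading 51 -> 21
FD 2: (0,0) -> (1.867,0.717) [heading=21, draw]
BK 8: (1.867,0.717) -> (-5.601,-2.15) [heading=21, draw]
FD 11: (-5.601,-2.15) -> (4.668,1.792) [heading=21, draw]
RT 90: heading 21 -> 291
FD 11: (4.668,1.792) -> (8.61,-8.478) [heading=291, draw]
BK 5: (8.61,-8.478) -> (6.818,-3.81) [heading=291, draw]
RT 120: heading 291 -> 171
LT 150: heading 171 -> 321
FD 5: (6.818,-3.81) -> (10.704,-6.956) [heading=321, draw]
FD 13: (10.704,-6.956) -> (20.807,-15.137) [heading=321, draw]
FD 3: (20.807,-15.137) -> (23.138,-17.025) [heading=321, draw]
Final: pos=(23.138,-17.025), heading=321, 8 segment(s) drawn

Segment endpoints: x in {-5.601, 0, 1.867, 4.668, 6.818, 8.61, 10.704, 20.807, 23.138}, y in {-17.025, -15.137, -8.478, -6.956, -3.81, -2.15, 0, 0.717, 1.792}
xmin=-5.601, ymin=-17.025, xmax=23.138, ymax=1.792

Answer: -5.601 -17.025 23.138 1.792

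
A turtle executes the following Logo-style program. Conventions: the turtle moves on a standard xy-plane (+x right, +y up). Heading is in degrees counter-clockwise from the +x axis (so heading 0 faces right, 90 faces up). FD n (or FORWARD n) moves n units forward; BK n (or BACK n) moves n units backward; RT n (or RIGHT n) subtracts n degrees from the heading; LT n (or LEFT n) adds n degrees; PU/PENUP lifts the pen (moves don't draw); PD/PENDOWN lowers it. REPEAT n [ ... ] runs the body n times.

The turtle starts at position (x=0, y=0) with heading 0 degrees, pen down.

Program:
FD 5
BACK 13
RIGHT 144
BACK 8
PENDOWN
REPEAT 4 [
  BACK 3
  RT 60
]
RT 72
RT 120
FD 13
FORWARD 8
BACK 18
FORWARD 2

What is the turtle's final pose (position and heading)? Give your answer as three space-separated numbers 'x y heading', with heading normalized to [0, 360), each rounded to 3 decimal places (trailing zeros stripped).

Answer: -2.519 3.437 144

Derivation:
Executing turtle program step by step:
Start: pos=(0,0), heading=0, pen down
FD 5: (0,0) -> (5,0) [heading=0, draw]
BK 13: (5,0) -> (-8,0) [heading=0, draw]
RT 144: heading 0 -> 216
BK 8: (-8,0) -> (-1.528,4.702) [heading=216, draw]
PD: pen down
REPEAT 4 [
  -- iteration 1/4 --
  BK 3: (-1.528,4.702) -> (0.899,6.466) [heading=216, draw]
  RT 60: heading 216 -> 156
  -- iteration 2/4 --
  BK 3: (0.899,6.466) -> (3.64,5.245) [heading=156, draw]
  RT 60: heading 156 -> 96
  -- iteration 3/4 --
  BK 3: (3.64,5.245) -> (3.953,2.262) [heading=96, draw]
  RT 60: heading 96 -> 36
  -- iteration 4/4 --
  BK 3: (3.953,2.262) -> (1.526,0.499) [heading=36, draw]
  RT 60: heading 36 -> 336
]
RT 72: heading 336 -> 264
RT 120: heading 264 -> 144
FD 13: (1.526,0.499) -> (-8.991,8.14) [heading=144, draw]
FD 8: (-8.991,8.14) -> (-15.463,12.842) [heading=144, draw]
BK 18: (-15.463,12.842) -> (-0.901,2.262) [heading=144, draw]
FD 2: (-0.901,2.262) -> (-2.519,3.437) [heading=144, draw]
Final: pos=(-2.519,3.437), heading=144, 11 segment(s) drawn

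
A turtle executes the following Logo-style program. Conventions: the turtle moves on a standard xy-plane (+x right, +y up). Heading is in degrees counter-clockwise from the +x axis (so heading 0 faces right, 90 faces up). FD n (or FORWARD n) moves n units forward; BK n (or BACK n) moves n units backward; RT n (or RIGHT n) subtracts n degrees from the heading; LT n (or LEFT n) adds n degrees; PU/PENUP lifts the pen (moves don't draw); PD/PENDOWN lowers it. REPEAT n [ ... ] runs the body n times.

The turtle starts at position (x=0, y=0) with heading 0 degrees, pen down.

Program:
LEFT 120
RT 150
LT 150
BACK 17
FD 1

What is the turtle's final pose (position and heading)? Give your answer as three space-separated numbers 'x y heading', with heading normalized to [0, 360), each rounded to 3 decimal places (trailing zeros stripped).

Answer: 8 -13.856 120

Derivation:
Executing turtle program step by step:
Start: pos=(0,0), heading=0, pen down
LT 120: heading 0 -> 120
RT 150: heading 120 -> 330
LT 150: heading 330 -> 120
BK 17: (0,0) -> (8.5,-14.722) [heading=120, draw]
FD 1: (8.5,-14.722) -> (8,-13.856) [heading=120, draw]
Final: pos=(8,-13.856), heading=120, 2 segment(s) drawn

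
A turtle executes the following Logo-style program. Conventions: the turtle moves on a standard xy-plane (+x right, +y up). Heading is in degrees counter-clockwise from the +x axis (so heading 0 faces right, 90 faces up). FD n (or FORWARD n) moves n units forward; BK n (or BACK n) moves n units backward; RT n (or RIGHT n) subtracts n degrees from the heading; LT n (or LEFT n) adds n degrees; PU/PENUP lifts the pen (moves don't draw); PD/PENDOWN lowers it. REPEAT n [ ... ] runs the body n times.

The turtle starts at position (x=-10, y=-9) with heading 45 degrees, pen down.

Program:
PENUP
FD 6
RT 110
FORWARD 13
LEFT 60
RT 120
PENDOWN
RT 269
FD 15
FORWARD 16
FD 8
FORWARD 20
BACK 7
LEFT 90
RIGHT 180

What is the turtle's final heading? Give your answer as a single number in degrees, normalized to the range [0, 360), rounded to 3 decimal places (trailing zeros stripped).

Answer: 236

Derivation:
Executing turtle program step by step:
Start: pos=(-10,-9), heading=45, pen down
PU: pen up
FD 6: (-10,-9) -> (-5.757,-4.757) [heading=45, move]
RT 110: heading 45 -> 295
FD 13: (-5.757,-4.757) -> (-0.263,-16.539) [heading=295, move]
LT 60: heading 295 -> 355
RT 120: heading 355 -> 235
PD: pen down
RT 269: heading 235 -> 326
FD 15: (-0.263,-16.539) -> (12.172,-24.927) [heading=326, draw]
FD 16: (12.172,-24.927) -> (25.437,-33.874) [heading=326, draw]
FD 8: (25.437,-33.874) -> (32.069,-38.348) [heading=326, draw]
FD 20: (32.069,-38.348) -> (48.65,-49.532) [heading=326, draw]
BK 7: (48.65,-49.532) -> (42.847,-45.617) [heading=326, draw]
LT 90: heading 326 -> 56
RT 180: heading 56 -> 236
Final: pos=(42.847,-45.617), heading=236, 5 segment(s) drawn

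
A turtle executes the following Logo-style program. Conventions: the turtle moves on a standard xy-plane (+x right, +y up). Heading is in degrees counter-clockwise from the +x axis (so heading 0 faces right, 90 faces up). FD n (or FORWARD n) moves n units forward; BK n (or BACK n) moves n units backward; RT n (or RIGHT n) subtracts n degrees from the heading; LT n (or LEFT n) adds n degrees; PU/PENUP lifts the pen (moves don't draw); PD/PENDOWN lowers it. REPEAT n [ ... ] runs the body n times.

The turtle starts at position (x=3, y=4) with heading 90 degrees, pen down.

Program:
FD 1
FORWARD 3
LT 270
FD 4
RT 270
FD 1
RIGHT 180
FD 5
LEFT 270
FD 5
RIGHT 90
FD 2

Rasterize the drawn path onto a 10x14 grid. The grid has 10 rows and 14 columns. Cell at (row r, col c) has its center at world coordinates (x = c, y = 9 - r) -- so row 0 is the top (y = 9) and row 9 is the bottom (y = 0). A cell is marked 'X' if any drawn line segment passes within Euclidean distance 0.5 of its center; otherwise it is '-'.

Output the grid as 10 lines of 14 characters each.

Segment 0: (3,4) -> (3,5)
Segment 1: (3,5) -> (3,8)
Segment 2: (3,8) -> (7,8)
Segment 3: (7,8) -> (7,9)
Segment 4: (7,9) -> (7,4)
Segment 5: (7,4) -> (2,4)
Segment 6: (2,4) -> (2,6)

Answer: -------X------
---XXXXX------
---X---X------
--XX---X------
--XX---X------
--XXXXXX------
--------------
--------------
--------------
--------------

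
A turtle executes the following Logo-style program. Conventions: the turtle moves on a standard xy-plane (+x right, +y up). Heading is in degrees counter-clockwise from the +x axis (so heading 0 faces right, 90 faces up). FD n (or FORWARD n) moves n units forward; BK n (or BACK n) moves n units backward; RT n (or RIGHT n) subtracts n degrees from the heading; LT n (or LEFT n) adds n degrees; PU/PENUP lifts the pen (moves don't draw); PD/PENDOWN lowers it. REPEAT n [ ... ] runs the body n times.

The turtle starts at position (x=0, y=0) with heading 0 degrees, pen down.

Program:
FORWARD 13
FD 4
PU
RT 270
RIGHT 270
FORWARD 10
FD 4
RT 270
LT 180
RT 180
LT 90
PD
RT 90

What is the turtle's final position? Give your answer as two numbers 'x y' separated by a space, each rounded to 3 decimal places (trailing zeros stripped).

Executing turtle program step by step:
Start: pos=(0,0), heading=0, pen down
FD 13: (0,0) -> (13,0) [heading=0, draw]
FD 4: (13,0) -> (17,0) [heading=0, draw]
PU: pen up
RT 270: heading 0 -> 90
RT 270: heading 90 -> 180
FD 10: (17,0) -> (7,0) [heading=180, move]
FD 4: (7,0) -> (3,0) [heading=180, move]
RT 270: heading 180 -> 270
LT 180: heading 270 -> 90
RT 180: heading 90 -> 270
LT 90: heading 270 -> 0
PD: pen down
RT 90: heading 0 -> 270
Final: pos=(3,0), heading=270, 2 segment(s) drawn

Answer: 3 0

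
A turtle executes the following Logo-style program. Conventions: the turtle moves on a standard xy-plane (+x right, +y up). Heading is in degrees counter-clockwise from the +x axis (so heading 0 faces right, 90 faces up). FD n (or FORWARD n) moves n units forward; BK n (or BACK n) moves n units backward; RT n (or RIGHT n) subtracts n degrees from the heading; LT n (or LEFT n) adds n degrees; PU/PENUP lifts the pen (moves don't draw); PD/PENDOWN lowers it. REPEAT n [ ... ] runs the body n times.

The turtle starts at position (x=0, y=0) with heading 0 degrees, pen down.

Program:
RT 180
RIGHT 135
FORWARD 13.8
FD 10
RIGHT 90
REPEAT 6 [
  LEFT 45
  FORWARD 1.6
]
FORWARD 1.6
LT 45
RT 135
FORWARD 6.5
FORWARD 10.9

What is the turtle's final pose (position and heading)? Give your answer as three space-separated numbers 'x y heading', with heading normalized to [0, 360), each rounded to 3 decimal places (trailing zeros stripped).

Executing turtle program step by step:
Start: pos=(0,0), heading=0, pen down
RT 180: heading 0 -> 180
RT 135: heading 180 -> 45
FD 13.8: (0,0) -> (9.758,9.758) [heading=45, draw]
FD 10: (9.758,9.758) -> (16.829,16.829) [heading=45, draw]
RT 90: heading 45 -> 315
REPEAT 6 [
  -- iteration 1/6 --
  LT 45: heading 315 -> 0
  FD 1.6: (16.829,16.829) -> (18.429,16.829) [heading=0, draw]
  -- iteration 2/6 --
  LT 45: heading 0 -> 45
  FD 1.6: (18.429,16.829) -> (19.561,17.961) [heading=45, draw]
  -- iteration 3/6 --
  LT 45: heading 45 -> 90
  FD 1.6: (19.561,17.961) -> (19.561,19.561) [heading=90, draw]
  -- iteration 4/6 --
  LT 45: heading 90 -> 135
  FD 1.6: (19.561,19.561) -> (18.429,20.692) [heading=135, draw]
  -- iteration 5/6 --
  LT 45: heading 135 -> 180
  FD 1.6: (18.429,20.692) -> (16.829,20.692) [heading=180, draw]
  -- iteration 6/6 --
  LT 45: heading 180 -> 225
  FD 1.6: (16.829,20.692) -> (15.698,19.561) [heading=225, draw]
]
FD 1.6: (15.698,19.561) -> (14.566,18.429) [heading=225, draw]
LT 45: heading 225 -> 270
RT 135: heading 270 -> 135
FD 6.5: (14.566,18.429) -> (9.97,23.025) [heading=135, draw]
FD 10.9: (9.97,23.025) -> (2.263,30.733) [heading=135, draw]
Final: pos=(2.263,30.733), heading=135, 11 segment(s) drawn

Answer: 2.263 30.733 135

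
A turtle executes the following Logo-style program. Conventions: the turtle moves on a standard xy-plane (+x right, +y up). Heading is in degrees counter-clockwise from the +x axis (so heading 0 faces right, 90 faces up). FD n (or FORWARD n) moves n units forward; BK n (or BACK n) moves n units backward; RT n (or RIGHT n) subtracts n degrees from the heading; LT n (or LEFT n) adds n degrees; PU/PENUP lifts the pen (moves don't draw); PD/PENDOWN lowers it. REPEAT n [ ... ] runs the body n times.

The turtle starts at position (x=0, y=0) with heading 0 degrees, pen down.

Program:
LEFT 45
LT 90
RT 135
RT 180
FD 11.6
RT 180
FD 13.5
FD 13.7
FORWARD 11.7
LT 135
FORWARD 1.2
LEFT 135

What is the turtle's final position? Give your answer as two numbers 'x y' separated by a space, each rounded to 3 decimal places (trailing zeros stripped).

Executing turtle program step by step:
Start: pos=(0,0), heading=0, pen down
LT 45: heading 0 -> 45
LT 90: heading 45 -> 135
RT 135: heading 135 -> 0
RT 180: heading 0 -> 180
FD 11.6: (0,0) -> (-11.6,0) [heading=180, draw]
RT 180: heading 180 -> 0
FD 13.5: (-11.6,0) -> (1.9,0) [heading=0, draw]
FD 13.7: (1.9,0) -> (15.6,0) [heading=0, draw]
FD 11.7: (15.6,0) -> (27.3,0) [heading=0, draw]
LT 135: heading 0 -> 135
FD 1.2: (27.3,0) -> (26.451,0.849) [heading=135, draw]
LT 135: heading 135 -> 270
Final: pos=(26.451,0.849), heading=270, 5 segment(s) drawn

Answer: 26.451 0.849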